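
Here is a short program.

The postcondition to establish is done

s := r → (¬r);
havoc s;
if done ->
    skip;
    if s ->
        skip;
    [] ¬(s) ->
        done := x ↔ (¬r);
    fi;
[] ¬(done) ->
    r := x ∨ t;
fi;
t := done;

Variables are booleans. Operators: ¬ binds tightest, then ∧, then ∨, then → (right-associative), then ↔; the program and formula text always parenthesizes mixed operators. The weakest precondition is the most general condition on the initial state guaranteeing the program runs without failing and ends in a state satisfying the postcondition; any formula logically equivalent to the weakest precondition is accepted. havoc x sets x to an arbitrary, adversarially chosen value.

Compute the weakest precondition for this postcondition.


Working backward. After the program, done must hold.
Before t := done: done
Then branch requires (s → done) ∧ ((¬s) → (x ↔ (¬r))); else branch requires done.
Before the if: (done → ((s → done) ∧ ((¬s) → (x ↔ (¬r))))) ∧ ((¬done) → done)
Before havoc s: ((¬done) → done) ∧ (done → (x ↔ (¬r)))
Before s := r → (¬r): ((¬done) → done) ∧ (done → (x ↔ (¬r)))
Answer: WP = ((¬done) → done) ∧ (done → (x ↔ (¬r)))


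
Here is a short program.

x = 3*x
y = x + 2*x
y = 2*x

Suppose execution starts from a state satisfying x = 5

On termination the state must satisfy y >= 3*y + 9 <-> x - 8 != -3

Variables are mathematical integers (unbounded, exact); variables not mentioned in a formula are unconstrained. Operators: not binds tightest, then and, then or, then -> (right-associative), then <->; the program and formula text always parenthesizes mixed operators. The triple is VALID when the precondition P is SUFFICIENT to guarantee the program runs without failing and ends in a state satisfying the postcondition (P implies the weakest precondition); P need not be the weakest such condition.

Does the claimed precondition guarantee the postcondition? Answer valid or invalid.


Working backward. After the program, the postcondition y >= 3*y + 9 <-> x - 8 != -3 must hold; in canonical form it is 2*y <= -9 <-> x != 5.
Before y := 2*x: 4*x <= -9 <-> x != 5
Before y := x + 2*x: 4*x <= -9 <-> x != 5
Before x := 3*x: 12*x <= -9 <-> 3*x != 5
The weakest precondition is 12*x <= -9 <-> 3*x != 5.
Check whether x = 5 implies it.
Countermodel: at the initial state x = 5, the precondition holds but the weakest precondition fails.
Answer: invalid


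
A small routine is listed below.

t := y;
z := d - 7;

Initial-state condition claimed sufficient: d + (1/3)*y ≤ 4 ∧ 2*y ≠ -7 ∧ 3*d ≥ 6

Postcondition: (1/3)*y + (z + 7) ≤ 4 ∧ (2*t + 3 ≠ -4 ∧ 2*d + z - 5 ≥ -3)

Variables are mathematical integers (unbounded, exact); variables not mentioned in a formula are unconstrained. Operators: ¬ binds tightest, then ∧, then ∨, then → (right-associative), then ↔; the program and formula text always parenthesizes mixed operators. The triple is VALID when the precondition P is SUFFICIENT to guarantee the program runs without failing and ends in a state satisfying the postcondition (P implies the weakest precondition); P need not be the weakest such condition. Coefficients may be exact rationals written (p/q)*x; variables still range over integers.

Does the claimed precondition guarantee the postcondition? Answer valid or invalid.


Working backward. After the program, the postcondition (1/3)*y + (z + 7) ≤ 4 ∧ (2*t + 3 ≠ -4 ∧ 2*d + z - 5 ≥ -3) must hold; in canonical form it is (1/3)*y + z ≤ -3 ∧ 2*t ≠ -7 ∧ 2*d + z ≥ 2.
Before z := d - 7: d + (1/3)*y ≤ 4 ∧ 2*t ≠ -7 ∧ 3*d ≥ 9
Before t := y: d + (1/3)*y ≤ 4 ∧ 2*y ≠ -7 ∧ 3*d ≥ 9
The weakest precondition is d + (1/3)*y ≤ 4 ∧ 2*y ≠ -7 ∧ 3*d ≥ 9.
Check whether d + (1/3)*y ≤ 4 ∧ 2*y ≠ -7 ∧ 3*d ≥ 6 implies it.
Countermodel: at the initial state d = 2, y = 6, the precondition holds but the weakest precondition fails.
Answer: invalid


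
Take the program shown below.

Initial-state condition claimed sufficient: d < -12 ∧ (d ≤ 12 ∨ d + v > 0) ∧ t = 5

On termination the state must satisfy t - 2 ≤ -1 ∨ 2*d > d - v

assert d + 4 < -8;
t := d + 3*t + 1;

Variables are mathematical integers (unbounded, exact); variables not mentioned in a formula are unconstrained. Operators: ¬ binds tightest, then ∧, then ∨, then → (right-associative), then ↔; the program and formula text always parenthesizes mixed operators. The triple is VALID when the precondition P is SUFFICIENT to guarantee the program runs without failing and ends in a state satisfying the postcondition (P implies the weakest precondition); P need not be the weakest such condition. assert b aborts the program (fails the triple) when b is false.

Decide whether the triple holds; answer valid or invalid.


Working backward. After the program, the postcondition t - 2 ≤ -1 ∨ 2*d > d - v must hold; in canonical form it is t ≤ 1 ∨ d + v > 0.
Before t := d + 3*t + 1: d + 3*t ≤ 0 ∨ d + v > 0
Before assert d + 4 < -8: d < -12 ∧ (d + 3*t ≤ 0 ∨ d + v > 0)
The weakest precondition is d < -12 ∧ (d + 3*t ≤ 0 ∨ d + v > 0).
Check whether d < -12 ∧ (d ≤ 12 ∨ d + v > 0) ∧ t = 5 implies it.
Countermodel: at the initial state d = -14, t = 5, v = 14, the precondition holds but the weakest precondition fails.
Answer: invalid


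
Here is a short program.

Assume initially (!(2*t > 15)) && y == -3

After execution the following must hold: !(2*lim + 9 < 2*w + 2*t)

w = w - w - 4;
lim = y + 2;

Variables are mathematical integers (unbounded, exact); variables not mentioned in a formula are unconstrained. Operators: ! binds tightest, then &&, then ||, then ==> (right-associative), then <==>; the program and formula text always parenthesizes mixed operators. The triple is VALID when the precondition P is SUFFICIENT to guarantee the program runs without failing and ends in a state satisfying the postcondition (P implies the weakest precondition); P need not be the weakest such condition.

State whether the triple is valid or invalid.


Working backward. After the program, the postcondition !(2*lim + 9 < 2*w + 2*t) must hold; in canonical form it is !(2*lim < 2*t + 2*w - 9).
Before lim := y + 2: !(2*y < 2*t + 2*w - 13)
Before w := w - w - 4: !(2*y < 2*t - 21)
The weakest precondition is !(2*y < 2*t - 21).
Check whether (!(2*t > 15)) && y == -3 implies it.
Every state satisfying the precondition satisfies the weakest precondition: the implication holds.
Answer: valid


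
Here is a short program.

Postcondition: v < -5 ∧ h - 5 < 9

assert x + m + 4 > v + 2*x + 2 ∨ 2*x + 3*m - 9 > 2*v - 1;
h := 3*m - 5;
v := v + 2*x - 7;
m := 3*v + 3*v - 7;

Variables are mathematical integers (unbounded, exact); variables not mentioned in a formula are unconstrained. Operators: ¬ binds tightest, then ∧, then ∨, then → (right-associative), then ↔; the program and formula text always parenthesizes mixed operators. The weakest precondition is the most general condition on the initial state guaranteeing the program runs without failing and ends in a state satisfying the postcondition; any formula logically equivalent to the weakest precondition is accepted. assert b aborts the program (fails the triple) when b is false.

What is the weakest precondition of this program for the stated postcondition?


Working backward. After the program, the postcondition v < -5 ∧ h - 5 < 9 must hold; in canonical form it is v < -5 ∧ h < 14.
Before m := 3*v + 3*v - 7: v < -5 ∧ h < 14
Before v := v + 2*x - 7: v + 2*x < 2 ∧ h < 14
Before h := 3*m - 5: v + 2*x < 2 ∧ 3*m < 19
Before assert x + m + 4 > v + 2*x + 2 ∨ 2*x + 3*m - 9 > 2*v - 1: (m > v + x - 2 ∨ 3*m + 2*x > 2*v + 8) ∧ v + 2*x < 2 ∧ 3*m < 19
Answer: WP = (m > v + x - 2 ∨ 3*m + 2*x > 2*v + 8) ∧ v + 2*x < 2 ∧ 3*m < 19


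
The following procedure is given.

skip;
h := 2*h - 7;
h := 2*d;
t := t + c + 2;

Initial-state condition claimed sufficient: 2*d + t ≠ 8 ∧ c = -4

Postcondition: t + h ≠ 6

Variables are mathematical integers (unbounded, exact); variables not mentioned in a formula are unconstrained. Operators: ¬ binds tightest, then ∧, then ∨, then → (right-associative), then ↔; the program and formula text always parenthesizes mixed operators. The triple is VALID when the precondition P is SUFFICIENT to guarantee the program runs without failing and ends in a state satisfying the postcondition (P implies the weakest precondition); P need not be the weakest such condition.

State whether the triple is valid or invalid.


Working backward. After the program, the postcondition t + h ≠ 6 must hold; in canonical form it is h + t ≠ 6.
Before t := t + c + 2: c + h + t ≠ 4
Before h := 2*d: c + 2*d + t ≠ 4
Before h := 2*h - 7: c + 2*d + t ≠ 4
Before skip: c + 2*d + t ≠ 4
The weakest precondition is c + 2*d + t ≠ 4.
Check whether 2*d + t ≠ 8 ∧ c = -4 implies it.
Every state satisfying the precondition satisfies the weakest precondition: the implication holds.
Answer: valid


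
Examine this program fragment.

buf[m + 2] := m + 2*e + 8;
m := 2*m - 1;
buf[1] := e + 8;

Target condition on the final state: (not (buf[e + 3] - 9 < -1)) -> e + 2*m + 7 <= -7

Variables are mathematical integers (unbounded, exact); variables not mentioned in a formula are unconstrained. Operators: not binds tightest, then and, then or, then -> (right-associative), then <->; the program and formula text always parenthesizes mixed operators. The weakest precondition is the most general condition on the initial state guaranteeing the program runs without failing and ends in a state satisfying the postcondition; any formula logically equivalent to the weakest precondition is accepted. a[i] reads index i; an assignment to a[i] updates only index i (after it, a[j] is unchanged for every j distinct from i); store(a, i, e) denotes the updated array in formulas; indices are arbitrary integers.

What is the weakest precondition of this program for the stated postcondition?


Working backward. After the program, the postcondition (not (buf[e + 3] - 9 < -1)) -> e + 2*m + 7 <= -7 must hold; in canonical form it is (not (buf[e + 3] < 8)) -> e + 2*m <= -14.
Before buf[1] := e + 8: (not (store(buf, 1, e + 8)[e + 3] < 8)) -> e + 2*m <= -14
Before m := 2*m - 1: (not (store(buf, 1, e + 8)[e + 3] < 8)) -> e + 4*m <= -12
Before buf[m + 2] := m + 2*e + 8: (not (store(store(buf, m + 2, 2*e + m + 8), 1, e + 8)[e + 3] < 8)) -> e + 4*m <= -12
Answer: WP = (not (store(store(buf, m + 2, 2*e + m + 8), 1, e + 8)[e + 3] < 8)) -> e + 4*m <= -12


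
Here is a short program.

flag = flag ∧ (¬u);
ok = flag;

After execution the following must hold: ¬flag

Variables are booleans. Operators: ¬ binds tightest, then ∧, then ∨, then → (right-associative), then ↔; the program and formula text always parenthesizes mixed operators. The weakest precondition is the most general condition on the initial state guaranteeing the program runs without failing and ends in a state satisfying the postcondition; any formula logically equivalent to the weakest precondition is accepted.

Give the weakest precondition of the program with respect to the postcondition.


Working backward. After the program, ¬flag must hold.
Before ok := flag: ¬flag
Before flag := flag ∧ (¬u): ¬(flag ∧ (¬u))
Answer: WP = ¬(flag ∧ (¬u))


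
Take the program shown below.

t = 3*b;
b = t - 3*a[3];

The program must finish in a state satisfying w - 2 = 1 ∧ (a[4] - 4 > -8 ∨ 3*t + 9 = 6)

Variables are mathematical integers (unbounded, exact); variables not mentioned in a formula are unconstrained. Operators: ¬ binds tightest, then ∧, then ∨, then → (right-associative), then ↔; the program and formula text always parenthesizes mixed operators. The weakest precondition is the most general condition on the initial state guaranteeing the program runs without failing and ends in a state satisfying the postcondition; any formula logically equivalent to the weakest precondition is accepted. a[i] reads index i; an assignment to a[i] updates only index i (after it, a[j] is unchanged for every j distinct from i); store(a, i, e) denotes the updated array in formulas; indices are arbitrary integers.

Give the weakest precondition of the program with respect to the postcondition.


Working backward. After the program, the postcondition w - 2 = 1 ∧ (a[4] - 4 > -8 ∨ 3*t + 9 = 6) must hold; in canonical form it is w = 3 ∧ (a[4] > -4 ∨ 3*t = -3).
Before b := t - 3*a[3]: w = 3 ∧ (a[4] > -4 ∨ 3*t = -3)
Before t := 3*b: w = 3 ∧ (a[4] > -4 ∨ 9*b = -3)
Answer: WP = w = 3 ∧ (a[4] > -4 ∨ 9*b = -3)


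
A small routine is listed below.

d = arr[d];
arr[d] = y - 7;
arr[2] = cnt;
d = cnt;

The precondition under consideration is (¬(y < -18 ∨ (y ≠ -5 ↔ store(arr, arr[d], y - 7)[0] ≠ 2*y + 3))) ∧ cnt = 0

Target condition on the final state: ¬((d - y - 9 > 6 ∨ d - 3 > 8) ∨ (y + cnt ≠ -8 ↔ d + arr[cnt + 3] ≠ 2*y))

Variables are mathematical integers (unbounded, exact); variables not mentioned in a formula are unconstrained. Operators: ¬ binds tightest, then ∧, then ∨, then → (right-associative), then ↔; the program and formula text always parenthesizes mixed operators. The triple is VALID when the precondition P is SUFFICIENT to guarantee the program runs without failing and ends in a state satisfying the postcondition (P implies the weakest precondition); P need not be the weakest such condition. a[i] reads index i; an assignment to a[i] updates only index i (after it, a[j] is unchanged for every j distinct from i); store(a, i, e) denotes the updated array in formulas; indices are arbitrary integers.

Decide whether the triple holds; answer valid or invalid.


Working backward. After the program, the postcondition ¬((d - y - 9 > 6 ∨ d - 3 > 8) ∨ (y + cnt ≠ -8 ↔ d + arr[cnt + 3] ≠ 2*y)) must hold; in canonical form it is ¬(d > y + 15 ∨ d > 11 ∨ (cnt + y ≠ -8 ↔ arr[cnt + 3] + d ≠ 2*y)).
Before d := cnt: ¬(cnt > y + 15 ∨ cnt > 11 ∨ (cnt + y ≠ -8 ↔ arr[cnt + 3] + cnt ≠ 2*y))
Before arr[2] := cnt: ¬(cnt > y + 15 ∨ cnt > 11 ∨ (cnt + y ≠ -8 ↔ store(arr, 2, cnt)[cnt + 3] + cnt ≠ 2*y))
Before arr[d] := y - 7: ¬(cnt > y + 15 ∨ cnt > 11 ∨ (cnt + y ≠ -8 ↔ store(store(arr, d, y - 7), 2, cnt)[cnt + 3] + cnt ≠ 2*y))
Before d := arr[d]: ¬(cnt > y + 15 ∨ cnt > 11 ∨ (cnt + y ≠ -8 ↔ store(store(arr, arr[d], y - 7), 2, cnt)[cnt + 3] + cnt ≠ 2*y))
The weakest precondition is ¬(cnt > y + 15 ∨ cnt > 11 ∨ (cnt + y ≠ -8 ↔ store(store(arr, arr[d], y - 7), 2, cnt)[cnt + 3] + cnt ≠ 2*y)).
Check whether (¬(y < -18 ∨ (y ≠ -5 ↔ store(arr, arr[d], y - 7)[0] ≠ 2*y + 3))) ∧ cnt = 0 implies it.
Countermodel: at the initial state arr = {[0] = -29, [2] = 2, [3] = 2, [4] = 5, [5] = 2, elsewhere 2}, cnt = 0, d = 4, y = -16, the precondition holds but the weakest precondition fails.
Answer: invalid


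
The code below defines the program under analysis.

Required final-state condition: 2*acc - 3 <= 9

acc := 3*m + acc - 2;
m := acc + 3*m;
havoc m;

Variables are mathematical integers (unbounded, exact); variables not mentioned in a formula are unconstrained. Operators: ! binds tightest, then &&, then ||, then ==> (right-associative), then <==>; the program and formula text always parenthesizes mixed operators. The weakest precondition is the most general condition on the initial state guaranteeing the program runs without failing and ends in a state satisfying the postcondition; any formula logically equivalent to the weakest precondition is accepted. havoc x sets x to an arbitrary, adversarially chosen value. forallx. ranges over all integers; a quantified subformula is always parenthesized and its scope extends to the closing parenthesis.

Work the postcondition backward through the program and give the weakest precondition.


Working backward. After the program, the postcondition 2*acc - 3 <= 9 must hold; in canonical form it is 2*acc <= 12.
Before havoc m: 2*acc <= 12
Before m := acc + 3*m: 2*acc <= 12
Before acc := 3*m + acc - 2: 2*acc + 6*m <= 16
Answer: WP = 2*acc + 6*m <= 16


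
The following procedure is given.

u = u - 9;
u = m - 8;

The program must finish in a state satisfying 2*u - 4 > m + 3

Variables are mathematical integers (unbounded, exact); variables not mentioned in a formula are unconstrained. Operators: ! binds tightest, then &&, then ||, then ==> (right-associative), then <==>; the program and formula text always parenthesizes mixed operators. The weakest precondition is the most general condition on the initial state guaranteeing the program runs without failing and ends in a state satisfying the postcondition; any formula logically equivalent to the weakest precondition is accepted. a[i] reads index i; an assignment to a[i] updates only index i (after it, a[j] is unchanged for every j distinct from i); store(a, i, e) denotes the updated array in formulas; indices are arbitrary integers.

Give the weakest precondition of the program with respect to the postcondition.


Working backward. After the program, the postcondition 2*u - 4 > m + 3 must hold; in canonical form it is 2*u > m + 7.
Before u := m - 8: m > 23
Before u := u - 9: m > 23
Answer: WP = m > 23


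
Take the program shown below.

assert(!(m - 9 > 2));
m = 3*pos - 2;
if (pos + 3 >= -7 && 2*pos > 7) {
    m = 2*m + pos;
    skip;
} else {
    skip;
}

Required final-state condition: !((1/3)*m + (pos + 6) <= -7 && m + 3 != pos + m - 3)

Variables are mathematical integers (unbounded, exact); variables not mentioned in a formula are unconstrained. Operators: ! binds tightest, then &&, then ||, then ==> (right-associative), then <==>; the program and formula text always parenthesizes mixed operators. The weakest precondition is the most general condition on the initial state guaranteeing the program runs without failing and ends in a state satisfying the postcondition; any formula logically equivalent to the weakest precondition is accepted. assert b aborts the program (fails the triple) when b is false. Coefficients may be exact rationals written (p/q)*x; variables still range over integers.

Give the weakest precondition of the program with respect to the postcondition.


Working backward. After the program, the postcondition !((1/3)*m + (pos + 6) <= -7 && m + 3 != pos + m - 3) must hold; in canonical form it is !((1/3)*m + pos <= -13 && pos != 6).
Then branch requires !((2/3)*m + (4/3)*pos <= -13 && pos != 6); else branch requires !((1/3)*m + pos <= -13 && pos != 6).
Before the if: ((pos >= -10 && 2*pos > 7) ==> (!((2/3)*m + (4/3)*pos <= -13 && pos != 6))) && ((!(pos >= -10 && 2*pos > 7)) ==> (!((1/3)*m + pos <= -13 && pos != 6)))
Before m := 3*pos - 2: ((pos >= -10 && 2*pos > 7) ==> (!((10/3)*pos <= -35/3 && pos != 6))) && ((!(pos >= -10 && 2*pos > 7)) ==> (!(2*pos <= -37/3 && pos != 6)))
Before assert !(m - 9 > 2): (!(m > 11)) && ((pos >= -10 && 2*pos > 7) ==> (!((10/3)*pos <= -35/3 && pos != 6))) && ((!(pos >= -10 && 2*pos > 7)) ==> (!(2*pos <= -37/3 && pos != 6)))
Answer: WP = (!(m > 11)) && ((pos >= -10 && 2*pos > 7) ==> (!((10/3)*pos <= -35/3 && pos != 6))) && ((!(pos >= -10 && 2*pos > 7)) ==> (!(2*pos <= -37/3 && pos != 6)))


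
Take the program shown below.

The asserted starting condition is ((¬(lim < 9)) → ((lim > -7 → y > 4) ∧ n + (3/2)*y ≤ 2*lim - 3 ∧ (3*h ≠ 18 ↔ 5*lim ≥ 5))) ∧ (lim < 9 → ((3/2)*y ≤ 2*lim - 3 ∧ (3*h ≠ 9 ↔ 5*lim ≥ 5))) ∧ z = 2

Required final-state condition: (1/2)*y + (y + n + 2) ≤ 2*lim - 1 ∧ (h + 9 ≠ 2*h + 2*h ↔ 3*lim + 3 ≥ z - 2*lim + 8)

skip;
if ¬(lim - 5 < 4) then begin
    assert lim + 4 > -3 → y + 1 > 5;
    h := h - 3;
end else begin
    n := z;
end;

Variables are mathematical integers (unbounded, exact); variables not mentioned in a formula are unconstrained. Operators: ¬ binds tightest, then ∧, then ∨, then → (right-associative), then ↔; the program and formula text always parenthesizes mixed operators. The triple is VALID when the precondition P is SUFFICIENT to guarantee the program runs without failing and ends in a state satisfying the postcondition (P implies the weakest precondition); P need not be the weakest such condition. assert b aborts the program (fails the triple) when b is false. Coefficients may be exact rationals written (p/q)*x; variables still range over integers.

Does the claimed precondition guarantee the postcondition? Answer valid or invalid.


Working backward. After the program, the postcondition (1/2)*y + (y + n + 2) ≤ 2*lim - 1 ∧ (h + 9 ≠ 2*h + 2*h ↔ 3*lim + 3 ≥ z - 2*lim + 8) must hold; in canonical form it is n + (3/2)*y ≤ 2*lim - 3 ∧ (3*h ≠ 9 ↔ 5*lim ≥ z + 5).
Then branch requires (lim > -7 → y > 4) ∧ n + (3/2)*y ≤ 2*lim - 3 ∧ (3*h ≠ 18 ↔ 5*lim ≥ z + 5); else branch requires (3/2)*y + z ≤ 2*lim - 3 ∧ (3*h ≠ 9 ↔ 5*lim ≥ z + 5).
Before the if: ((¬(lim < 9)) → ((lim > -7 → y > 4) ∧ n + (3/2)*y ≤ 2*lim - 3 ∧ (3*h ≠ 18 ↔ 5*lim ≥ z + 5))) ∧ (lim < 9 → ((3/2)*y + z ≤ 2*lim - 3 ∧ (3*h ≠ 9 ↔ 5*lim ≥ z + 5)))
Before skip: ((¬(lim < 9)) → ((lim > -7 → y > 4) ∧ n + (3/2)*y ≤ 2*lim - 3 ∧ (3*h ≠ 18 ↔ 5*lim ≥ z + 5))) ∧ (lim < 9 → ((3/2)*y + z ≤ 2*lim - 3 ∧ (3*h ≠ 9 ↔ 5*lim ≥ z + 5)))
The weakest precondition is ((¬(lim < 9)) → ((lim > -7 → y > 4) ∧ n + (3/2)*y ≤ 2*lim - 3 ∧ (3*h ≠ 18 ↔ 5*lim ≥ z + 5))) ∧ (lim < 9 → ((3/2)*y + z ≤ 2*lim - 3 ∧ (3*h ≠ 9 ↔ 5*lim ≥ z + 5))).
Check whether ((¬(lim < 9)) → ((lim > -7 → y > 4) ∧ n + (3/2)*y ≤ 2*lim - 3 ∧ (3*h ≠ 18 ↔ 5*lim ≥ 5))) ∧ (lim < 9 → ((3/2)*y ≤ 2*lim - 3 ∧ (3*h ≠ 9 ↔ 5*lim ≥ 5))) ∧ z = 2 implies it.
Countermodel: at the initial state h = 6, lim = 4, n = 1, y = 3, z = 2, the precondition holds but the weakest precondition fails.
Answer: invalid


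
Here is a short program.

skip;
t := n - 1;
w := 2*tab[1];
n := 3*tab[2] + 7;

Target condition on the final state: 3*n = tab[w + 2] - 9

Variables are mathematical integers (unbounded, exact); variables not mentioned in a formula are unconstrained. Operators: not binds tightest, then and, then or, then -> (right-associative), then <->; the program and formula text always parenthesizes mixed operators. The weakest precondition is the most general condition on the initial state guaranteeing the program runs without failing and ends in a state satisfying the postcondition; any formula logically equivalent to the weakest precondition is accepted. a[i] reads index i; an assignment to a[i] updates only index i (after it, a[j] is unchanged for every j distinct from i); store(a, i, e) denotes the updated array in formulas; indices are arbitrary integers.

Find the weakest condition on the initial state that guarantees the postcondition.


Working backward. After the program, 3*n = tab[w + 2] - 9 must hold.
Before n := 3*tab[2] + 7: 9*tab[2] = tab[w + 2] - 30
Before w := 2*tab[1]: 9*tab[2] = tab[2*tab[1] + 2] - 30
Before t := n - 1: 9*tab[2] = tab[2*tab[1] + 2] - 30
Before skip: 9*tab[2] = tab[2*tab[1] + 2] - 30
Answer: WP = 9*tab[2] = tab[2*tab[1] + 2] - 30


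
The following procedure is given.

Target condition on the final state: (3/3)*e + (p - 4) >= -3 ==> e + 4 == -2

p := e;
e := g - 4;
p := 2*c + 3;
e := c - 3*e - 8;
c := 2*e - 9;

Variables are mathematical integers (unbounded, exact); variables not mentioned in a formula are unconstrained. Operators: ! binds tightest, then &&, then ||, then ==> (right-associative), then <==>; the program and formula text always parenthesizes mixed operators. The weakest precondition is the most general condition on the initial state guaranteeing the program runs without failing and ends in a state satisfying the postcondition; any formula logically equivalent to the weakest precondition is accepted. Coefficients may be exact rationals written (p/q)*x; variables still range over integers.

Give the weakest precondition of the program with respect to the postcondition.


Working backward. After the program, the postcondition (3/3)*e + (p - 4) >= -3 ==> e + 4 == -2 must hold; in canonical form it is e + p >= 1 ==> e == -6.
Before c := 2*e - 9: e + p >= 1 ==> e == -6
Before e := c - 3*e - 8: c + p >= 3*e + 9 ==> c == 3*e + 2
Before p := 2*c + 3: 3*c >= 3*e + 6 ==> c == 3*e + 2
Before e := g - 4: 3*c >= 3*g - 6 ==> c == 3*g - 10
Before p := e: 3*c >= 3*g - 6 ==> c == 3*g - 10
Answer: WP = 3*c >= 3*g - 6 ==> c == 3*g - 10


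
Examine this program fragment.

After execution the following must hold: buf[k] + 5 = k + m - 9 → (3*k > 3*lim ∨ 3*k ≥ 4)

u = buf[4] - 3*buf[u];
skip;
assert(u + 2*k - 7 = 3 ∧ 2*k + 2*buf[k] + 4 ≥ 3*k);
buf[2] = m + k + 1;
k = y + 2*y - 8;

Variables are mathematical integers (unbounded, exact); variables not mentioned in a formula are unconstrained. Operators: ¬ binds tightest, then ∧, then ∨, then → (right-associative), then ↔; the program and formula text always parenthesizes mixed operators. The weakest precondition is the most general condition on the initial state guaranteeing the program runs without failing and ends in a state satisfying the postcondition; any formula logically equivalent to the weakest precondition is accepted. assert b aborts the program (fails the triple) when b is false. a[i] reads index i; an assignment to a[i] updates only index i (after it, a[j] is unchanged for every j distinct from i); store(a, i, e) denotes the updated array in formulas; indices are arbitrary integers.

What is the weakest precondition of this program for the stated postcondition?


Working backward. After the program, the postcondition buf[k] + 5 = k + m - 9 → (3*k > 3*lim ∨ 3*k ≥ 4) must hold; in canonical form it is buf[k] = k + m - 14 → (3*k > 3*lim ∨ 3*k ≥ 4).
Before k := y + 2*y - 8: buf[3*y - 8] = m + 3*y - 22 → (9*y > 3*lim + 24 ∨ 9*y ≥ 28)
Before buf[2] := m + k + 1: store(buf, 2, k + m + 1)[3*y - 8] = m + 3*y - 22 → (9*y > 3*lim + 24 ∨ 9*y ≥ 28)
Before assert u + 2*k - 7 = 3 ∧ 2*k + 2*buf[k] + 4 ≥ 3*k: 2*k + u = 10 ∧ 2*buf[k] ≥ k - 4 ∧ (store(buf, 2, k + m + 1)[3*y - 8] = m + 3*y - 22 → (9*y > 3*lim + 24 ∨ 9*y ≥ 28))
Before skip: 2*k + u = 10 ∧ 2*buf[k] ≥ k - 4 ∧ (store(buf, 2, k + m + 1)[3*y - 8] = m + 3*y - 22 → (9*y > 3*lim + 24 ∨ 9*y ≥ 28))
Before u := buf[4] - 3*buf[u]: buf[4] + 2*k = 3*buf[u] + 10 ∧ 2*buf[k] ≥ k - 4 ∧ (store(buf, 2, k + m + 1)[3*y - 8] = m + 3*y - 22 → (9*y > 3*lim + 24 ∨ 9*y ≥ 28))
Answer: WP = buf[4] + 2*k = 3*buf[u] + 10 ∧ 2*buf[k] ≥ k - 4 ∧ (store(buf, 2, k + m + 1)[3*y - 8] = m + 3*y - 22 → (9*y > 3*lim + 24 ∨ 9*y ≥ 28))


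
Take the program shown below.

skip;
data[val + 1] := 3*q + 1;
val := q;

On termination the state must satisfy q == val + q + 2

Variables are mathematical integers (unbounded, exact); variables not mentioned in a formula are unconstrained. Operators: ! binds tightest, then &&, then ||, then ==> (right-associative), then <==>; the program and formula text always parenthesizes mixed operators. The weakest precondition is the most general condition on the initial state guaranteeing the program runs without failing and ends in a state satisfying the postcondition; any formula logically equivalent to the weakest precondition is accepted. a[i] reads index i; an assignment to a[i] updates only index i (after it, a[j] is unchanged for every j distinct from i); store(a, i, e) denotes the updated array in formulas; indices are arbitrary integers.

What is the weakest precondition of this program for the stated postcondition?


Working backward. After the program, the postcondition q == val + q + 2 must hold; in canonical form it is val == -2.
Before val := q: q == -2
Before data[val + 1] := 3*q + 1: q == -2
Before skip: q == -2
Answer: WP = q == -2


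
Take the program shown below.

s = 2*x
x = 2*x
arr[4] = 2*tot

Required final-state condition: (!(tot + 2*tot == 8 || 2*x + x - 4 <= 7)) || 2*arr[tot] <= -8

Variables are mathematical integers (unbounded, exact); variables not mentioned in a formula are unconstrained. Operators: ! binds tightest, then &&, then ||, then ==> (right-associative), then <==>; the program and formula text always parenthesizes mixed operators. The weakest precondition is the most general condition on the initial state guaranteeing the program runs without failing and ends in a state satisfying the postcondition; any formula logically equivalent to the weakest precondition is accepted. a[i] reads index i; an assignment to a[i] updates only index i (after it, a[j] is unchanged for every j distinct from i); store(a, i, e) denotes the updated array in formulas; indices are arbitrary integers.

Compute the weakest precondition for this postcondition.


Working backward. After the program, the postcondition (!(tot + 2*tot == 8 || 2*x + x - 4 <= 7)) || 2*arr[tot] <= -8 must hold; in canonical form it is (!(3*tot == 8 || 3*x <= 11)) || 2*arr[tot] <= -8.
Before arr[4] := 2*tot: (!(3*tot == 8 || 3*x <= 11)) || 2*store(arr, 4, 2*tot)[tot] <= -8
Before x := 2*x: (!(3*tot == 8 || 6*x <= 11)) || 2*store(arr, 4, 2*tot)[tot] <= -8
Before s := 2*x: (!(3*tot == 8 || 6*x <= 11)) || 2*store(arr, 4, 2*tot)[tot] <= -8
Answer: WP = (!(3*tot == 8 || 6*x <= 11)) || 2*store(arr, 4, 2*tot)[tot] <= -8


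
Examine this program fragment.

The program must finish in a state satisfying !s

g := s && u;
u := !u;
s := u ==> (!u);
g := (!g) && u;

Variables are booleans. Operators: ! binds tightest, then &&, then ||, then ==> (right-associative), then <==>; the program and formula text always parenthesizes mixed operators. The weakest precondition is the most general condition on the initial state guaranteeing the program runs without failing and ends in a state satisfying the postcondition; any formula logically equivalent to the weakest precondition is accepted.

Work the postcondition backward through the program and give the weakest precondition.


Working backward. After the program, !s must hold.
Before g := (!g) && u: !s
Before s := u ==> (!u): !(u ==> (!u))
Before u := !u: !((!u) ==> u)
Before g := s && u: !((!u) ==> u)
Answer: WP = !((!u) ==> u)


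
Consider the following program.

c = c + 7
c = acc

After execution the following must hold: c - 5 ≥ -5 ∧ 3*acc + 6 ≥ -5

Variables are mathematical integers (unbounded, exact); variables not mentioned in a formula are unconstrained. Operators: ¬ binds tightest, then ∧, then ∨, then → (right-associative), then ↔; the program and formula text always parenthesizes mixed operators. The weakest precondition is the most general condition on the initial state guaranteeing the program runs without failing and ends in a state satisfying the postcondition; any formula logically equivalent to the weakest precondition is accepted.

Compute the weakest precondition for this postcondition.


Working backward. After the program, the postcondition c - 5 ≥ -5 ∧ 3*acc + 6 ≥ -5 must hold; in canonical form it is c ≥ 0 ∧ 3*acc ≥ -11.
Before c := acc: acc ≥ 0 ∧ 3*acc ≥ -11
Before c := c + 7: acc ≥ 0 ∧ 3*acc ≥ -11
Answer: WP = acc ≥ 0 ∧ 3*acc ≥ -11


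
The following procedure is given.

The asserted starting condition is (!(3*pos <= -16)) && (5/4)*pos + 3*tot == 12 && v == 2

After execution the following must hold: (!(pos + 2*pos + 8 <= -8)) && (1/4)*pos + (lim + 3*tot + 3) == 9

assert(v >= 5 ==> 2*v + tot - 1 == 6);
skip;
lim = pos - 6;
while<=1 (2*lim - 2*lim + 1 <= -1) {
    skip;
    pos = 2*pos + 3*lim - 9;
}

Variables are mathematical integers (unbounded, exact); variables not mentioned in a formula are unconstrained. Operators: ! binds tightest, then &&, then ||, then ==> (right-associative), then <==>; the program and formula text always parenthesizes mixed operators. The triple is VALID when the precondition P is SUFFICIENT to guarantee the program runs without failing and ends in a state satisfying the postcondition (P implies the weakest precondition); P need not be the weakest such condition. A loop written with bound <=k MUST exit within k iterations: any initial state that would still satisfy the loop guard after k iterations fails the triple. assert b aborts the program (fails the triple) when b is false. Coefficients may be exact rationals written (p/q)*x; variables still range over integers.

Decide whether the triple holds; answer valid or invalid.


Working backward. After the program, the postcondition (!(pos + 2*pos + 8 <= -8)) && (1/4)*pos + (lim + 3*tot + 3) == 9 must hold; in canonical form it is (!(3*pos <= -16)) && lim + (1/4)*pos + 3*tot == 6.
Before the loop (bound <=1), unroll the exhaustion recursion (WP_0 = exit-now case; WP_j = one more guarded iteration, up to j = 1):
  WP_0: (!(3*pos <= -16)) && lim + (1/4)*pos + 3*tot == 6
  WP_1: (!(3*pos <= -16)) && lim + (1/4)*pos + 3*tot == 6
So before the loop: (!(3*pos <= -16)) && lim + (1/4)*pos + 3*tot == 6
Before lim := pos - 6: (!(3*pos <= -16)) && (5/4)*pos + 3*tot == 12
Before skip: (!(3*pos <= -16)) && (5/4)*pos + 3*tot == 12
Before assert v >= 5 ==> 2*v + tot - 1 == 6: (v >= 5 ==> tot + 2*v == 7) && (!(3*pos <= -16)) && (5/4)*pos + 3*tot == 12
The weakest precondition is (v >= 5 ==> tot + 2*v == 7) && (!(3*pos <= -16)) && (5/4)*pos + 3*tot == 12.
Check whether (!(3*pos <= -16)) && (5/4)*pos + 3*tot == 12 && v == 2 implies it.
Every state satisfying the precondition satisfies the weakest precondition: the implication holds.
Answer: valid


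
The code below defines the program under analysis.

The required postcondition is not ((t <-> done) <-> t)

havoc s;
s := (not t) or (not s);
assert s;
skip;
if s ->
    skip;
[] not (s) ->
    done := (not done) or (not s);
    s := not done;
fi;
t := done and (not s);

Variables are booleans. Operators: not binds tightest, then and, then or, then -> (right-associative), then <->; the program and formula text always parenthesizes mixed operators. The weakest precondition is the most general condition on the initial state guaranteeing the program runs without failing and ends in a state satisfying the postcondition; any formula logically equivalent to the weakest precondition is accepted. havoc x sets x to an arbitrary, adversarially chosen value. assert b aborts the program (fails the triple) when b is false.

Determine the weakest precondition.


Working backward. After the program, not ((t <-> done) <-> t) must hold.
Before t := done and (not s): not (((done and (not s)) <-> done) <-> (done and (not s)))
Then branch requires not (((done and (not s)) <-> done) <-> (done and (not s))); else branch requires not ((not done) or (not s)).
Before the if: (s -> (not (((done and (not s)) <-> done) <-> (done and (not s))))) and ((not s) -> (not ((not done) or (not s))))
Before skip: (s -> (not (((done and (not s)) <-> done) <-> (done and (not s))))) and ((not s) -> (not ((not done) or (not s))))
Before assert s: s and (s -> (not (((done and (not s)) <-> done) <-> (done and (not s))))) and ((not s) -> (not ((not done) or (not s))))
Before s := (not t) or (not s): ((not t) or (not s)) and (((not t) or (not s)) -> (not (((done and (not ((not t) or (not s)))) <-> done) <-> (done and (not ((not t) or (not s))))))) and ((not ((not t) or (not s))) -> (not ((not done) or (not ((not t) or (not s))))))
Before havoc s: (not t) and ((not t) -> (not (((done and t) <-> done) <-> (done and t)))) and (t -> (not ((not done) or t))) and (not done)
Answer: WP = (not t) and ((not t) -> (not (((done and t) <-> done) <-> (done and t)))) and (t -> (not ((not done) or t))) and (not done)


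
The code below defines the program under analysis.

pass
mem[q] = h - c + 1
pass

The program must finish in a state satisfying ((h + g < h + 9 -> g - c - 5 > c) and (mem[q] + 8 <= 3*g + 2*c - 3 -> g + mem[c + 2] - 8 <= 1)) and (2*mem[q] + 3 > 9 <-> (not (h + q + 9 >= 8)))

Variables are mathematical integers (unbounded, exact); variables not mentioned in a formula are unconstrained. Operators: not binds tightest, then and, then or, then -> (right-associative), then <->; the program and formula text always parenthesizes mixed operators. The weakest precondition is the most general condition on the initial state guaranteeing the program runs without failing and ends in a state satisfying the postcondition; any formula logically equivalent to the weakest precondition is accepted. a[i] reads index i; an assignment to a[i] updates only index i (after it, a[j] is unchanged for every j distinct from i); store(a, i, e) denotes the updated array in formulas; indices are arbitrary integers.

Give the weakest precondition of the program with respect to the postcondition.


Working backward. After the program, the postcondition ((h + g < h + 9 -> g - c - 5 > c) and (mem[q] + 8 <= 3*g + 2*c - 3 -> g + mem[c + 2] - 8 <= 1)) and (2*mem[q] + 3 > 9 <-> (not (h + q + 9 >= 8))) must hold; in canonical form it is (g < 9 -> g > 2*c + 5) and (mem[q] <= 2*c + 3*g - 11 -> mem[c + 2] + g <= 9) and (2*mem[q] > 6 <-> (not (h + q >= -1))).
Before skip: (g < 9 -> g > 2*c + 5) and (mem[q] <= 2*c + 3*g - 11 -> mem[c + 2] + g <= 9) and (2*mem[q] > 6 <-> (not (h + q >= -1)))
Before mem[q] := h - c + 1: (g < 9 -> g > 2*c + 5) and (store(mem, q, -c + h + 1)[q] <= 2*c + 3*g - 11 -> store(mem, q, -c + h + 1)[c + 2] + g <= 9) and (2*store(mem, q, -c + h + 1)[q] > 6 <-> (not (h + q >= -1)))
Before skip: (g < 9 -> g > 2*c + 5) and (store(mem, q, -c + h + 1)[q] <= 2*c + 3*g - 11 -> store(mem, q, -c + h + 1)[c + 2] + g <= 9) and (2*store(mem, q, -c + h + 1)[q] > 6 <-> (not (h + q >= -1)))
Answer: WP = (g < 9 -> g > 2*c + 5) and (store(mem, q, -c + h + 1)[q] <= 2*c + 3*g - 11 -> store(mem, q, -c + h + 1)[c + 2] + g <= 9) and (2*store(mem, q, -c + h + 1)[q] > 6 <-> (not (h + q >= -1)))


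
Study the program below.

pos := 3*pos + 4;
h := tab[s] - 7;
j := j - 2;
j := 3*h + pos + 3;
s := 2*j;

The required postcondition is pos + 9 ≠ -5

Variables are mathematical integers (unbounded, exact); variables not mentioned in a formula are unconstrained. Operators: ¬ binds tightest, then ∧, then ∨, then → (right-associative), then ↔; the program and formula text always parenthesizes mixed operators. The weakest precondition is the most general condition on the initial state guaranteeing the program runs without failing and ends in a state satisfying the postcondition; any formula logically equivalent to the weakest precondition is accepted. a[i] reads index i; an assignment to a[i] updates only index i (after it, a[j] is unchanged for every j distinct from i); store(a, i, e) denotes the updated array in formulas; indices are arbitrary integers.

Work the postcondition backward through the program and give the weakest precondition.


Working backward. After the program, the postcondition pos + 9 ≠ -5 must hold; in canonical form it is pos ≠ -14.
Before s := 2*j: pos ≠ -14
Before j := 3*h + pos + 3: pos ≠ -14
Before j := j - 2: pos ≠ -14
Before h := tab[s] - 7: pos ≠ -14
Before pos := 3*pos + 4: 3*pos ≠ -18
Answer: WP = 3*pos ≠ -18


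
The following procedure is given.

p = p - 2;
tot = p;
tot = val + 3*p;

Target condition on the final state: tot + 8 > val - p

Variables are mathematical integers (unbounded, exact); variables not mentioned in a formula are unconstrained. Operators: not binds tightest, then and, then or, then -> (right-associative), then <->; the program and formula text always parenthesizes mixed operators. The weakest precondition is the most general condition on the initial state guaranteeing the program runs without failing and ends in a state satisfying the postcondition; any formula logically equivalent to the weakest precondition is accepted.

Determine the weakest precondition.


Working backward. After the program, the postcondition tot + 8 > val - p must hold; in canonical form it is p + tot > val - 8.
Before tot := val + 3*p: 4*p > -8
Before tot := p: 4*p > -8
Before p := p - 2: 4*p > 0
Answer: WP = 4*p > 0


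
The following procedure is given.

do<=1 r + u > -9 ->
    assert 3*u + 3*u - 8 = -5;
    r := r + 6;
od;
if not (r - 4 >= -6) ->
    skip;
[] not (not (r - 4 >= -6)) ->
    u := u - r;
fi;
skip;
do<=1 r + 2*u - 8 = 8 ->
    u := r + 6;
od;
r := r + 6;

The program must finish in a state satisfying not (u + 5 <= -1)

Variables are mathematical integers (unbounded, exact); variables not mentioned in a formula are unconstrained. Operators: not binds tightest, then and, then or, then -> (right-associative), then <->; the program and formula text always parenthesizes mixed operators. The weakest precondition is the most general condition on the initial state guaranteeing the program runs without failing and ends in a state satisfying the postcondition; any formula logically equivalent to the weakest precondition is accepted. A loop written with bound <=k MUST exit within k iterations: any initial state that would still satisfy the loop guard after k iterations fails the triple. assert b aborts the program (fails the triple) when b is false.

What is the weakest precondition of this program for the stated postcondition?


Working backward. After the program, the postcondition not (u + 5 <= -1) must hold; in canonical form it is not (u <= -6).
Before r := r + 6: not (u <= -6)
Before the loop (bound <=1), unroll the exhaustion recursion (WP_0 = exit-now case; WP_j = one more guarded iteration, up to j = 1):
  WP_0: (not (r + 2*u = 16)) and (not (u <= -6))
  WP_1: (r + 2*u = 16 -> ((not (3*r = 4)) and (not (r <= -12)))) and ((not (r + 2*u = 16)) -> (not (u <= -6)))
So before the loop: (r + 2*u = 16 -> ((not (3*r = 4)) and (not (r <= -12)))) and ((not (r + 2*u = 16)) -> (not (u <= -6)))
Before skip: (r + 2*u = 16 -> ((not (3*r = 4)) and (not (r <= -12)))) and ((not (r + 2*u = 16)) -> (not (u <= -6)))
Then branch requires (r + 2*u = 16 -> ((not (3*r = 4)) and (not (r <= -12)))) and ((not (r + 2*u = 16)) -> (not (u <= -6))); else branch requires (2*u = r + 16 -> ((not (3*r = 4)) and (not (r <= -12)))) and ((not (2*u = r + 16)) -> (not (u <= r - 6))).
Before the if: ((not (r >= -2)) -> ((r + 2*u = 16 -> ((not (3*r = 4)) and (not (r <= -12)))) and ((not (r + 2*u = 16)) -> (not (u <= -6))))) and (r >= -2 -> ((2*u = r + 16 -> ((not (3*r = 4)) and (not (r <= -12)))) and ((not (2*u = r + 16)) -> (not (u <= r - 6)))))
Before the loop (bound <=1), unroll the exhaustion recursion (WP_0 = exit-now case; WP_j = one more guarded iteration, up to j = 1):
  WP_0: (not (r + u > -9)) and ((not (r >= -2)) -> ((r + 2*u = 16 -> ((not (3*r = 4)) and (not (r <= -12)))) and ((not (r + 2*u = 16)) -> (not (u <= -6))))) and (r >= -2 -> ((2*u = r + 16 -> ((not (3*r = 4)) and (not (r <= -12)))) and ((not (2*u = r + 16)) -> (not (u <= r - 6)))))
  WP_1: (r + u > -9 -> (6*u = 3 and (not (r + u > -15)) and ((not (r >= -8)) -> ((r + 2*u = 10 -> ((not (3*r = -14)) and (not (r <= -18)))) and ((not (r + 2*u = 10)) -> (not (u <= -6))))) and (r >= -8 -> ((2*u = r + 22 -> ((not (3*r = -14)) and (not (r <= -18)))) and ((not (2*u = r + 22)) -> (not (u <= r))))))) and ((not (r + u > -9)) -> (((not (r >= -2)) -> ((r + 2*u = 16 -> ((not (3*r = 4)) and (not (r <= -12)))) and ((not (r + 2*u = 16)) -> (not (u <= -6))))) and (r >= -2 -> ((2*u = r + 16 -> ((not (3*r = 4)) and (not (r <= -12)))) and ((not (2*u = r + 16)) -> (not (u <= r - 6)))))))
So before the loop: (r + u > -9 -> (6*u = 3 and (not (r + u > -15)) and ((not (r >= -8)) -> ((r + 2*u = 10 -> ((not (3*r = -14)) and (not (r <= -18)))) and ((not (r + 2*u = 10)) -> (not (u <= -6))))) and (r >= -8 -> ((2*u = r + 22 -> ((not (3*r = -14)) and (not (r <= -18)))) and ((not (2*u = r + 22)) -> (not (u <= r))))))) and ((not (r + u > -9)) -> (((not (r >= -2)) -> ((r + 2*u = 16 -> ((not (3*r = 4)) and (not (r <= -12)))) and ((not (r + 2*u = 16)) -> (not (u <= -6))))) and (r >= -2 -> ((2*u = r + 16 -> ((not (3*r = 4)) and (not (r <= -12)))) and ((not (2*u = r + 16)) -> (not (u <= r - 6)))))))
Answer: WP = (r + u > -9 -> (6*u = 3 and (not (r + u > -15)) and ((not (r >= -8)) -> ((r + 2*u = 10 -> ((not (3*r = -14)) and (not (r <= -18)))) and ((not (r + 2*u = 10)) -> (not (u <= -6))))) and (r >= -8 -> ((2*u = r + 22 -> ((not (3*r = -14)) and (not (r <= -18)))) and ((not (2*u = r + 22)) -> (not (u <= r))))))) and ((not (r + u > -9)) -> (((not (r >= -2)) -> ((r + 2*u = 16 -> ((not (3*r = 4)) and (not (r <= -12)))) and ((not (r + 2*u = 16)) -> (not (u <= -6))))) and (r >= -2 -> ((2*u = r + 16 -> ((not (3*r = 4)) and (not (r <= -12)))) and ((not (2*u = r + 16)) -> (not (u <= r - 6)))))))
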